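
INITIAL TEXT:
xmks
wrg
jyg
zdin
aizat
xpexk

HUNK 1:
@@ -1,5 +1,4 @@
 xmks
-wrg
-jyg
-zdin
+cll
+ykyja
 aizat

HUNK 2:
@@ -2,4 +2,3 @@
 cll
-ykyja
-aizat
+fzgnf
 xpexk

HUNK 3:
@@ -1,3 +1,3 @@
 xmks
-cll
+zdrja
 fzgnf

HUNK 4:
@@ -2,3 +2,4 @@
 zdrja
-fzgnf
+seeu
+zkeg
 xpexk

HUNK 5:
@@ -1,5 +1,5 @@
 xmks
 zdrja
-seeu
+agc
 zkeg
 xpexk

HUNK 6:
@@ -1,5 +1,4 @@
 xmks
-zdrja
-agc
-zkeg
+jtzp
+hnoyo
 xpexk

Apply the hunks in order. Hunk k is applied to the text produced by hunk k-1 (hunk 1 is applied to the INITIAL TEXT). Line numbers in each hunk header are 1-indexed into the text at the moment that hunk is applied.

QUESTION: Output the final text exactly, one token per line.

Answer: xmks
jtzp
hnoyo
xpexk

Derivation:
Hunk 1: at line 1 remove [wrg,jyg,zdin] add [cll,ykyja] -> 5 lines: xmks cll ykyja aizat xpexk
Hunk 2: at line 2 remove [ykyja,aizat] add [fzgnf] -> 4 lines: xmks cll fzgnf xpexk
Hunk 3: at line 1 remove [cll] add [zdrja] -> 4 lines: xmks zdrja fzgnf xpexk
Hunk 4: at line 2 remove [fzgnf] add [seeu,zkeg] -> 5 lines: xmks zdrja seeu zkeg xpexk
Hunk 5: at line 1 remove [seeu] add [agc] -> 5 lines: xmks zdrja agc zkeg xpexk
Hunk 6: at line 1 remove [zdrja,agc,zkeg] add [jtzp,hnoyo] -> 4 lines: xmks jtzp hnoyo xpexk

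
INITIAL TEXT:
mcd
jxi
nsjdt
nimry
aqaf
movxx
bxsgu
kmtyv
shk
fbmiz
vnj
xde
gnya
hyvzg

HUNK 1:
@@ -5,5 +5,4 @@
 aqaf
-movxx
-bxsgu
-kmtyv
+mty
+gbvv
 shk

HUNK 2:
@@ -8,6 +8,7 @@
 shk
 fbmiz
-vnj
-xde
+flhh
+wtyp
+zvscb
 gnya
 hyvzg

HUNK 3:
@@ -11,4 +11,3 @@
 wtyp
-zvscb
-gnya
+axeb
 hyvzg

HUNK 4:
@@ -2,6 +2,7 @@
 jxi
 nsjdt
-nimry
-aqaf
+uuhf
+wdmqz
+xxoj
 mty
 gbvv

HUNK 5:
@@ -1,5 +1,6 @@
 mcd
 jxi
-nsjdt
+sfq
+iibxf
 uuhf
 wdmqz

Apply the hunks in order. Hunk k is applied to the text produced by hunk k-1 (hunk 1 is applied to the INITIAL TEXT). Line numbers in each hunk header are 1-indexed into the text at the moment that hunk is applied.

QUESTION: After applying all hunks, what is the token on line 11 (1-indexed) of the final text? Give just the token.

Hunk 1: at line 5 remove [movxx,bxsgu,kmtyv] add [mty,gbvv] -> 13 lines: mcd jxi nsjdt nimry aqaf mty gbvv shk fbmiz vnj xde gnya hyvzg
Hunk 2: at line 8 remove [vnj,xde] add [flhh,wtyp,zvscb] -> 14 lines: mcd jxi nsjdt nimry aqaf mty gbvv shk fbmiz flhh wtyp zvscb gnya hyvzg
Hunk 3: at line 11 remove [zvscb,gnya] add [axeb] -> 13 lines: mcd jxi nsjdt nimry aqaf mty gbvv shk fbmiz flhh wtyp axeb hyvzg
Hunk 4: at line 2 remove [nimry,aqaf] add [uuhf,wdmqz,xxoj] -> 14 lines: mcd jxi nsjdt uuhf wdmqz xxoj mty gbvv shk fbmiz flhh wtyp axeb hyvzg
Hunk 5: at line 1 remove [nsjdt] add [sfq,iibxf] -> 15 lines: mcd jxi sfq iibxf uuhf wdmqz xxoj mty gbvv shk fbmiz flhh wtyp axeb hyvzg
Final line 11: fbmiz

Answer: fbmiz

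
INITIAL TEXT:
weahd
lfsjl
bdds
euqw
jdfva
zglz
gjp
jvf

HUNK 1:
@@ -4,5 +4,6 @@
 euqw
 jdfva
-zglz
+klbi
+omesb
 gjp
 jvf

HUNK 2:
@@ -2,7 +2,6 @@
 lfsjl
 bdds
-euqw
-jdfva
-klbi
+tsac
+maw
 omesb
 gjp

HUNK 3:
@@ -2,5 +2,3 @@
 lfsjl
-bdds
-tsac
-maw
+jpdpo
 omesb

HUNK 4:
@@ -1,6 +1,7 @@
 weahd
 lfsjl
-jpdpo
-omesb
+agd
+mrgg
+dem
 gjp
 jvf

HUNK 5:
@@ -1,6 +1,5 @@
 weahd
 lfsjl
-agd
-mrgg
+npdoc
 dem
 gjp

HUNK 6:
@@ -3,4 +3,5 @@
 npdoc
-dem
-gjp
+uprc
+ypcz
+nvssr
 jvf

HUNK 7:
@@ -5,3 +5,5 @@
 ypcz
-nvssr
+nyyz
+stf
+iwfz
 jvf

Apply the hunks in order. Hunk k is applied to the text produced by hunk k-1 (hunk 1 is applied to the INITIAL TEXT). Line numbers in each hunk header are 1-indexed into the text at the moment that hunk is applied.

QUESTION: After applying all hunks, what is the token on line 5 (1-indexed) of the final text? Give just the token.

Answer: ypcz

Derivation:
Hunk 1: at line 4 remove [zglz] add [klbi,omesb] -> 9 lines: weahd lfsjl bdds euqw jdfva klbi omesb gjp jvf
Hunk 2: at line 2 remove [euqw,jdfva,klbi] add [tsac,maw] -> 8 lines: weahd lfsjl bdds tsac maw omesb gjp jvf
Hunk 3: at line 2 remove [bdds,tsac,maw] add [jpdpo] -> 6 lines: weahd lfsjl jpdpo omesb gjp jvf
Hunk 4: at line 1 remove [jpdpo,omesb] add [agd,mrgg,dem] -> 7 lines: weahd lfsjl agd mrgg dem gjp jvf
Hunk 5: at line 1 remove [agd,mrgg] add [npdoc] -> 6 lines: weahd lfsjl npdoc dem gjp jvf
Hunk 6: at line 3 remove [dem,gjp] add [uprc,ypcz,nvssr] -> 7 lines: weahd lfsjl npdoc uprc ypcz nvssr jvf
Hunk 7: at line 5 remove [nvssr] add [nyyz,stf,iwfz] -> 9 lines: weahd lfsjl npdoc uprc ypcz nyyz stf iwfz jvf
Final line 5: ypcz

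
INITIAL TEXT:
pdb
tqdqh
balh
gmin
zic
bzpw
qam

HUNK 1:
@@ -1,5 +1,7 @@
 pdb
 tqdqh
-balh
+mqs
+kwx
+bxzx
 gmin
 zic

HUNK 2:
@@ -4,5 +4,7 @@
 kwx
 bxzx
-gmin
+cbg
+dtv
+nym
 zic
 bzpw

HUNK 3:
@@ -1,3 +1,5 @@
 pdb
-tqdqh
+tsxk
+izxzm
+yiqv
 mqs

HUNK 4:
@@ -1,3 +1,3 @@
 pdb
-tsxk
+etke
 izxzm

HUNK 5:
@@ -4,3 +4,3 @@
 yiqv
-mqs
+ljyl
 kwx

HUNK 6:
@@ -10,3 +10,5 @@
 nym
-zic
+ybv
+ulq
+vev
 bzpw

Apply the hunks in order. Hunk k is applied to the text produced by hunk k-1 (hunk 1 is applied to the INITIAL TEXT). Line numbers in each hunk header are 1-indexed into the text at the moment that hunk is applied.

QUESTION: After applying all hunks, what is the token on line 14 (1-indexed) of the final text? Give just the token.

Answer: bzpw

Derivation:
Hunk 1: at line 1 remove [balh] add [mqs,kwx,bxzx] -> 9 lines: pdb tqdqh mqs kwx bxzx gmin zic bzpw qam
Hunk 2: at line 4 remove [gmin] add [cbg,dtv,nym] -> 11 lines: pdb tqdqh mqs kwx bxzx cbg dtv nym zic bzpw qam
Hunk 3: at line 1 remove [tqdqh] add [tsxk,izxzm,yiqv] -> 13 lines: pdb tsxk izxzm yiqv mqs kwx bxzx cbg dtv nym zic bzpw qam
Hunk 4: at line 1 remove [tsxk] add [etke] -> 13 lines: pdb etke izxzm yiqv mqs kwx bxzx cbg dtv nym zic bzpw qam
Hunk 5: at line 4 remove [mqs] add [ljyl] -> 13 lines: pdb etke izxzm yiqv ljyl kwx bxzx cbg dtv nym zic bzpw qam
Hunk 6: at line 10 remove [zic] add [ybv,ulq,vev] -> 15 lines: pdb etke izxzm yiqv ljyl kwx bxzx cbg dtv nym ybv ulq vev bzpw qam
Final line 14: bzpw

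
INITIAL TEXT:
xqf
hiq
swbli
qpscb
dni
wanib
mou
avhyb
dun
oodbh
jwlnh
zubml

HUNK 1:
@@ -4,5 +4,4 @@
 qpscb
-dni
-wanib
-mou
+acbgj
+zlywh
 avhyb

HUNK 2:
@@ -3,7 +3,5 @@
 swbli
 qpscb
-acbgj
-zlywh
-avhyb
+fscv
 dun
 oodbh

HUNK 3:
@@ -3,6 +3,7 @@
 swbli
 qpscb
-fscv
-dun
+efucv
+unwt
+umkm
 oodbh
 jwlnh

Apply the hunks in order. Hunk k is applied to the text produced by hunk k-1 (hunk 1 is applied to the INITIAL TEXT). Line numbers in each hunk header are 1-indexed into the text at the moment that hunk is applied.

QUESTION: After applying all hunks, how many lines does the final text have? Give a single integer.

Hunk 1: at line 4 remove [dni,wanib,mou] add [acbgj,zlywh] -> 11 lines: xqf hiq swbli qpscb acbgj zlywh avhyb dun oodbh jwlnh zubml
Hunk 2: at line 3 remove [acbgj,zlywh,avhyb] add [fscv] -> 9 lines: xqf hiq swbli qpscb fscv dun oodbh jwlnh zubml
Hunk 3: at line 3 remove [fscv,dun] add [efucv,unwt,umkm] -> 10 lines: xqf hiq swbli qpscb efucv unwt umkm oodbh jwlnh zubml
Final line count: 10

Answer: 10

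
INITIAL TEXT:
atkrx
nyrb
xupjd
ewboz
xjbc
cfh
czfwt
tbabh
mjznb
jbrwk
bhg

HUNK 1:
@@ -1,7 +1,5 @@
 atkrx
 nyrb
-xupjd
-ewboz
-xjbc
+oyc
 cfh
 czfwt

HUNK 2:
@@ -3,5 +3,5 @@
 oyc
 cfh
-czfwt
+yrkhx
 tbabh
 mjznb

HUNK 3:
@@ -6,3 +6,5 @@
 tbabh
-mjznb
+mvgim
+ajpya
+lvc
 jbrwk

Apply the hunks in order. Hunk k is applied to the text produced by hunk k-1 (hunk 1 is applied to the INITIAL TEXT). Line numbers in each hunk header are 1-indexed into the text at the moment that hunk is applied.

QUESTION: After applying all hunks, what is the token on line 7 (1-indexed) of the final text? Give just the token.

Answer: mvgim

Derivation:
Hunk 1: at line 1 remove [xupjd,ewboz,xjbc] add [oyc] -> 9 lines: atkrx nyrb oyc cfh czfwt tbabh mjznb jbrwk bhg
Hunk 2: at line 3 remove [czfwt] add [yrkhx] -> 9 lines: atkrx nyrb oyc cfh yrkhx tbabh mjznb jbrwk bhg
Hunk 3: at line 6 remove [mjznb] add [mvgim,ajpya,lvc] -> 11 lines: atkrx nyrb oyc cfh yrkhx tbabh mvgim ajpya lvc jbrwk bhg
Final line 7: mvgim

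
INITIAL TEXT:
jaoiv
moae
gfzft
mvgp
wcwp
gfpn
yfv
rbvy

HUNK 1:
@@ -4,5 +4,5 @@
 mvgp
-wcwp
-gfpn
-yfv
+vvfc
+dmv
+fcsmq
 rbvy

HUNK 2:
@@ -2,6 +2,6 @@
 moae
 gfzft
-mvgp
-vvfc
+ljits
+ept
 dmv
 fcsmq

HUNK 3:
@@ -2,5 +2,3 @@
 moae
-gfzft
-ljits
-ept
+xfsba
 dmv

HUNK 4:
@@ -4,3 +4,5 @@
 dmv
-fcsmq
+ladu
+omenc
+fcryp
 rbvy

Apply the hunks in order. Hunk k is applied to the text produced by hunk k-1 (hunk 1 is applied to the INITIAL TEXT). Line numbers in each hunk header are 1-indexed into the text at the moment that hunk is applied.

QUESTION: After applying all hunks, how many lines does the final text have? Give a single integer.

Hunk 1: at line 4 remove [wcwp,gfpn,yfv] add [vvfc,dmv,fcsmq] -> 8 lines: jaoiv moae gfzft mvgp vvfc dmv fcsmq rbvy
Hunk 2: at line 2 remove [mvgp,vvfc] add [ljits,ept] -> 8 lines: jaoiv moae gfzft ljits ept dmv fcsmq rbvy
Hunk 3: at line 2 remove [gfzft,ljits,ept] add [xfsba] -> 6 lines: jaoiv moae xfsba dmv fcsmq rbvy
Hunk 4: at line 4 remove [fcsmq] add [ladu,omenc,fcryp] -> 8 lines: jaoiv moae xfsba dmv ladu omenc fcryp rbvy
Final line count: 8

Answer: 8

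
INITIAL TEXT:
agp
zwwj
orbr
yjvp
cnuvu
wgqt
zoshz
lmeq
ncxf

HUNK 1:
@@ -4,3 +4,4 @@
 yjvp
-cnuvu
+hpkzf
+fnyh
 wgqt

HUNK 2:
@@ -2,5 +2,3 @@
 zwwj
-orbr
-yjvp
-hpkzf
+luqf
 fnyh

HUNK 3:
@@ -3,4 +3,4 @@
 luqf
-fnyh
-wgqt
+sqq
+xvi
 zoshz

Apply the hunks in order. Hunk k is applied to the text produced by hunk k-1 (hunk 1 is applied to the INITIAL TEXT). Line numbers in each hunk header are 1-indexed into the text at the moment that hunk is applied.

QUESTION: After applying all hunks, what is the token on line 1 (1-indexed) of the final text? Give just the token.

Answer: agp

Derivation:
Hunk 1: at line 4 remove [cnuvu] add [hpkzf,fnyh] -> 10 lines: agp zwwj orbr yjvp hpkzf fnyh wgqt zoshz lmeq ncxf
Hunk 2: at line 2 remove [orbr,yjvp,hpkzf] add [luqf] -> 8 lines: agp zwwj luqf fnyh wgqt zoshz lmeq ncxf
Hunk 3: at line 3 remove [fnyh,wgqt] add [sqq,xvi] -> 8 lines: agp zwwj luqf sqq xvi zoshz lmeq ncxf
Final line 1: agp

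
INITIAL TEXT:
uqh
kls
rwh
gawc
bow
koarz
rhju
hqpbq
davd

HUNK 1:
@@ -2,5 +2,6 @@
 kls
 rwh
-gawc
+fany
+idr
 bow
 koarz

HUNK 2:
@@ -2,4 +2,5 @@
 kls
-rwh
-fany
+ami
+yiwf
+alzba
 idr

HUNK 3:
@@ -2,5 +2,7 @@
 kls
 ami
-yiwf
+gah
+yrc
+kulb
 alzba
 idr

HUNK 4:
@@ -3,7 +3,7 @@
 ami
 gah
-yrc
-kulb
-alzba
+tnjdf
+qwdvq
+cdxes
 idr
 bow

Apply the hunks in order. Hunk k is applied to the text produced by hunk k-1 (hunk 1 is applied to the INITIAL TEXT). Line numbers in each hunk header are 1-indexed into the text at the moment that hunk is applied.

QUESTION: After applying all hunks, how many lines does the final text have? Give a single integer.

Hunk 1: at line 2 remove [gawc] add [fany,idr] -> 10 lines: uqh kls rwh fany idr bow koarz rhju hqpbq davd
Hunk 2: at line 2 remove [rwh,fany] add [ami,yiwf,alzba] -> 11 lines: uqh kls ami yiwf alzba idr bow koarz rhju hqpbq davd
Hunk 3: at line 2 remove [yiwf] add [gah,yrc,kulb] -> 13 lines: uqh kls ami gah yrc kulb alzba idr bow koarz rhju hqpbq davd
Hunk 4: at line 3 remove [yrc,kulb,alzba] add [tnjdf,qwdvq,cdxes] -> 13 lines: uqh kls ami gah tnjdf qwdvq cdxes idr bow koarz rhju hqpbq davd
Final line count: 13

Answer: 13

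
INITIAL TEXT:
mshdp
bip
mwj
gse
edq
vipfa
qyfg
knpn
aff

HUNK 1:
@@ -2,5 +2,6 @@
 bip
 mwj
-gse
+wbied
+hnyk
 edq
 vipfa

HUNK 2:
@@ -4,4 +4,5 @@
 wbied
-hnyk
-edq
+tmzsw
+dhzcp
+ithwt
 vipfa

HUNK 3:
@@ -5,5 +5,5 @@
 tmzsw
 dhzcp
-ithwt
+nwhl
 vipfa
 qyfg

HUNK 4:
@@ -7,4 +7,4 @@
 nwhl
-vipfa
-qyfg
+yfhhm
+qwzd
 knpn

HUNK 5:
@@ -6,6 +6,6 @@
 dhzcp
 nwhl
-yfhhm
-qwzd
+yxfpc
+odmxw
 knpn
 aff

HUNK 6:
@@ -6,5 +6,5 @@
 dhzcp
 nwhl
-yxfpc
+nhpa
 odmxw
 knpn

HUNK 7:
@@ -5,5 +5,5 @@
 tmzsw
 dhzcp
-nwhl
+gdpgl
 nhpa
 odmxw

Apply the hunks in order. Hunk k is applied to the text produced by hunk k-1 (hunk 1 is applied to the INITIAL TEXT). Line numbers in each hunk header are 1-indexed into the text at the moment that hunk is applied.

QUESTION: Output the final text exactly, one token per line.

Hunk 1: at line 2 remove [gse] add [wbied,hnyk] -> 10 lines: mshdp bip mwj wbied hnyk edq vipfa qyfg knpn aff
Hunk 2: at line 4 remove [hnyk,edq] add [tmzsw,dhzcp,ithwt] -> 11 lines: mshdp bip mwj wbied tmzsw dhzcp ithwt vipfa qyfg knpn aff
Hunk 3: at line 5 remove [ithwt] add [nwhl] -> 11 lines: mshdp bip mwj wbied tmzsw dhzcp nwhl vipfa qyfg knpn aff
Hunk 4: at line 7 remove [vipfa,qyfg] add [yfhhm,qwzd] -> 11 lines: mshdp bip mwj wbied tmzsw dhzcp nwhl yfhhm qwzd knpn aff
Hunk 5: at line 6 remove [yfhhm,qwzd] add [yxfpc,odmxw] -> 11 lines: mshdp bip mwj wbied tmzsw dhzcp nwhl yxfpc odmxw knpn aff
Hunk 6: at line 6 remove [yxfpc] add [nhpa] -> 11 lines: mshdp bip mwj wbied tmzsw dhzcp nwhl nhpa odmxw knpn aff
Hunk 7: at line 5 remove [nwhl] add [gdpgl] -> 11 lines: mshdp bip mwj wbied tmzsw dhzcp gdpgl nhpa odmxw knpn aff

Answer: mshdp
bip
mwj
wbied
tmzsw
dhzcp
gdpgl
nhpa
odmxw
knpn
aff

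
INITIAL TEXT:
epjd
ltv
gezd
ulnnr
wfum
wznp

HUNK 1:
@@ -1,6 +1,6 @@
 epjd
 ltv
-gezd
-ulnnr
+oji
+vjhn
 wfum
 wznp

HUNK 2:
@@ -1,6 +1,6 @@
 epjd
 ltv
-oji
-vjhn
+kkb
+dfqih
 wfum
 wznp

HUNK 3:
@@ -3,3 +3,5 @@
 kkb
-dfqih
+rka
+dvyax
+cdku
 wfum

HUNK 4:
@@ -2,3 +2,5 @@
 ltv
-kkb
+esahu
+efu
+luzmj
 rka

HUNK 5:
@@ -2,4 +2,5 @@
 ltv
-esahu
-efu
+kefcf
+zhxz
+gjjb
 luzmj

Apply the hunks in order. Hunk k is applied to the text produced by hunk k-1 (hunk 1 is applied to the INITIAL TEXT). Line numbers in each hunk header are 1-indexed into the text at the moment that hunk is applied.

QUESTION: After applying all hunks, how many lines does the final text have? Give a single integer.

Answer: 11

Derivation:
Hunk 1: at line 1 remove [gezd,ulnnr] add [oji,vjhn] -> 6 lines: epjd ltv oji vjhn wfum wznp
Hunk 2: at line 1 remove [oji,vjhn] add [kkb,dfqih] -> 6 lines: epjd ltv kkb dfqih wfum wznp
Hunk 3: at line 3 remove [dfqih] add [rka,dvyax,cdku] -> 8 lines: epjd ltv kkb rka dvyax cdku wfum wznp
Hunk 4: at line 2 remove [kkb] add [esahu,efu,luzmj] -> 10 lines: epjd ltv esahu efu luzmj rka dvyax cdku wfum wznp
Hunk 5: at line 2 remove [esahu,efu] add [kefcf,zhxz,gjjb] -> 11 lines: epjd ltv kefcf zhxz gjjb luzmj rka dvyax cdku wfum wznp
Final line count: 11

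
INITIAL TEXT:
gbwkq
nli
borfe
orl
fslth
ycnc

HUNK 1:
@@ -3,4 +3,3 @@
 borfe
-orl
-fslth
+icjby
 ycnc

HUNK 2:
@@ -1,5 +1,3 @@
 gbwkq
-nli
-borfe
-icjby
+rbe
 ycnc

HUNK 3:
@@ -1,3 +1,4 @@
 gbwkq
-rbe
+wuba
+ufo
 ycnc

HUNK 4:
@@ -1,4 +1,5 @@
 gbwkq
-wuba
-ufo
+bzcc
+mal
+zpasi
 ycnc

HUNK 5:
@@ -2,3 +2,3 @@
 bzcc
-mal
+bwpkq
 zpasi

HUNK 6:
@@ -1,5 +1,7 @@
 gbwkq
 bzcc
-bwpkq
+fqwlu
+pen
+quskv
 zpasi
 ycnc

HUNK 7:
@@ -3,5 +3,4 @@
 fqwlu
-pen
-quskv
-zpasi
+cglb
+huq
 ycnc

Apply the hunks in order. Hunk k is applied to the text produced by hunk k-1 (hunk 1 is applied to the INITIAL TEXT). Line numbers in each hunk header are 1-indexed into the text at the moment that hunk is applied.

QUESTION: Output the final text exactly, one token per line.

Answer: gbwkq
bzcc
fqwlu
cglb
huq
ycnc

Derivation:
Hunk 1: at line 3 remove [orl,fslth] add [icjby] -> 5 lines: gbwkq nli borfe icjby ycnc
Hunk 2: at line 1 remove [nli,borfe,icjby] add [rbe] -> 3 lines: gbwkq rbe ycnc
Hunk 3: at line 1 remove [rbe] add [wuba,ufo] -> 4 lines: gbwkq wuba ufo ycnc
Hunk 4: at line 1 remove [wuba,ufo] add [bzcc,mal,zpasi] -> 5 lines: gbwkq bzcc mal zpasi ycnc
Hunk 5: at line 2 remove [mal] add [bwpkq] -> 5 lines: gbwkq bzcc bwpkq zpasi ycnc
Hunk 6: at line 1 remove [bwpkq] add [fqwlu,pen,quskv] -> 7 lines: gbwkq bzcc fqwlu pen quskv zpasi ycnc
Hunk 7: at line 3 remove [pen,quskv,zpasi] add [cglb,huq] -> 6 lines: gbwkq bzcc fqwlu cglb huq ycnc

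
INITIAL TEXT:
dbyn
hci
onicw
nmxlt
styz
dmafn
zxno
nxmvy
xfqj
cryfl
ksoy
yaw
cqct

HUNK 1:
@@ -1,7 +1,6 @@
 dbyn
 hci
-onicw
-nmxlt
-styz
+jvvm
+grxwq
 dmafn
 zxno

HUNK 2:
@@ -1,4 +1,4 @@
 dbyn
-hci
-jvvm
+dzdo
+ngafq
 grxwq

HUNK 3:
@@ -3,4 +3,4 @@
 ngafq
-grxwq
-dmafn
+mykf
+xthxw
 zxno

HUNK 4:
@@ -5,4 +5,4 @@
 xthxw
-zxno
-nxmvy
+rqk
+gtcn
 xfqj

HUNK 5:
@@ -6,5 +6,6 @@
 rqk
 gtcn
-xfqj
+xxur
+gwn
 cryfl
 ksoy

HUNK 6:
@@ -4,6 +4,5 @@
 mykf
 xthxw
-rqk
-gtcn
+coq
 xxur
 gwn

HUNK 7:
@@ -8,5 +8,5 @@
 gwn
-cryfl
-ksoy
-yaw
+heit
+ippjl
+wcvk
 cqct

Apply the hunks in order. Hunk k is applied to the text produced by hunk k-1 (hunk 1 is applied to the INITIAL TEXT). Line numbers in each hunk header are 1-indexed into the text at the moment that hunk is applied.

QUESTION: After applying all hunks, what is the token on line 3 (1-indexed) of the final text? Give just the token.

Answer: ngafq

Derivation:
Hunk 1: at line 1 remove [onicw,nmxlt,styz] add [jvvm,grxwq] -> 12 lines: dbyn hci jvvm grxwq dmafn zxno nxmvy xfqj cryfl ksoy yaw cqct
Hunk 2: at line 1 remove [hci,jvvm] add [dzdo,ngafq] -> 12 lines: dbyn dzdo ngafq grxwq dmafn zxno nxmvy xfqj cryfl ksoy yaw cqct
Hunk 3: at line 3 remove [grxwq,dmafn] add [mykf,xthxw] -> 12 lines: dbyn dzdo ngafq mykf xthxw zxno nxmvy xfqj cryfl ksoy yaw cqct
Hunk 4: at line 5 remove [zxno,nxmvy] add [rqk,gtcn] -> 12 lines: dbyn dzdo ngafq mykf xthxw rqk gtcn xfqj cryfl ksoy yaw cqct
Hunk 5: at line 6 remove [xfqj] add [xxur,gwn] -> 13 lines: dbyn dzdo ngafq mykf xthxw rqk gtcn xxur gwn cryfl ksoy yaw cqct
Hunk 6: at line 4 remove [rqk,gtcn] add [coq] -> 12 lines: dbyn dzdo ngafq mykf xthxw coq xxur gwn cryfl ksoy yaw cqct
Hunk 7: at line 8 remove [cryfl,ksoy,yaw] add [heit,ippjl,wcvk] -> 12 lines: dbyn dzdo ngafq mykf xthxw coq xxur gwn heit ippjl wcvk cqct
Final line 3: ngafq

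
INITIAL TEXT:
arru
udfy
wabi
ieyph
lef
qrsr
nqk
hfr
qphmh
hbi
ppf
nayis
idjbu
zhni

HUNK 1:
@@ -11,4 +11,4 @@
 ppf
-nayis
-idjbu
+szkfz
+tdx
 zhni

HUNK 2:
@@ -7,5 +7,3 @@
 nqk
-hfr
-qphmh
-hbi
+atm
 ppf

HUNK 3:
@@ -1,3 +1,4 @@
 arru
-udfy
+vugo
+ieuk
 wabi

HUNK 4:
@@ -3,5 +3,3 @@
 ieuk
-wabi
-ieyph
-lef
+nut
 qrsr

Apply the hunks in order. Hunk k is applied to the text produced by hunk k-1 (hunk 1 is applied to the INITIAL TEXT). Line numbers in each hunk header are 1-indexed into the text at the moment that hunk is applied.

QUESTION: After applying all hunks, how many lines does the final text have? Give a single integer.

Answer: 11

Derivation:
Hunk 1: at line 11 remove [nayis,idjbu] add [szkfz,tdx] -> 14 lines: arru udfy wabi ieyph lef qrsr nqk hfr qphmh hbi ppf szkfz tdx zhni
Hunk 2: at line 7 remove [hfr,qphmh,hbi] add [atm] -> 12 lines: arru udfy wabi ieyph lef qrsr nqk atm ppf szkfz tdx zhni
Hunk 3: at line 1 remove [udfy] add [vugo,ieuk] -> 13 lines: arru vugo ieuk wabi ieyph lef qrsr nqk atm ppf szkfz tdx zhni
Hunk 4: at line 3 remove [wabi,ieyph,lef] add [nut] -> 11 lines: arru vugo ieuk nut qrsr nqk atm ppf szkfz tdx zhni
Final line count: 11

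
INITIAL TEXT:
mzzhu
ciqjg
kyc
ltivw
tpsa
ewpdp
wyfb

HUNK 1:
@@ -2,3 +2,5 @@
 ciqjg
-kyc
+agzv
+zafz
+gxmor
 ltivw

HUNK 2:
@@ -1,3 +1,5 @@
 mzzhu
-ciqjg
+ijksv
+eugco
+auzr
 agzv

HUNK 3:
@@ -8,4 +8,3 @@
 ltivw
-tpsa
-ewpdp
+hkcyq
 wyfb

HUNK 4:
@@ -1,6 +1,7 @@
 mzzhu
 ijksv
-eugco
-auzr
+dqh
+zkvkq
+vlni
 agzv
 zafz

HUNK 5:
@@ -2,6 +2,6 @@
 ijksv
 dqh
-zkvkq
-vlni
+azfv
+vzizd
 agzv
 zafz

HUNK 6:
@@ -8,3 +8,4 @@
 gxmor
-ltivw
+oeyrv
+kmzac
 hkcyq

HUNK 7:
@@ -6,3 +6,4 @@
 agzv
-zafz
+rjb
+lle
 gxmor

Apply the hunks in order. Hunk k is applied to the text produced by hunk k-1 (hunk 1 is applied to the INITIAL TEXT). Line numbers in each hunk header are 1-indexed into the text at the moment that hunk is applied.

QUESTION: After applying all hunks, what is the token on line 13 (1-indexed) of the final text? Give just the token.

Answer: wyfb

Derivation:
Hunk 1: at line 2 remove [kyc] add [agzv,zafz,gxmor] -> 9 lines: mzzhu ciqjg agzv zafz gxmor ltivw tpsa ewpdp wyfb
Hunk 2: at line 1 remove [ciqjg] add [ijksv,eugco,auzr] -> 11 lines: mzzhu ijksv eugco auzr agzv zafz gxmor ltivw tpsa ewpdp wyfb
Hunk 3: at line 8 remove [tpsa,ewpdp] add [hkcyq] -> 10 lines: mzzhu ijksv eugco auzr agzv zafz gxmor ltivw hkcyq wyfb
Hunk 4: at line 1 remove [eugco,auzr] add [dqh,zkvkq,vlni] -> 11 lines: mzzhu ijksv dqh zkvkq vlni agzv zafz gxmor ltivw hkcyq wyfb
Hunk 5: at line 2 remove [zkvkq,vlni] add [azfv,vzizd] -> 11 lines: mzzhu ijksv dqh azfv vzizd agzv zafz gxmor ltivw hkcyq wyfb
Hunk 6: at line 8 remove [ltivw] add [oeyrv,kmzac] -> 12 lines: mzzhu ijksv dqh azfv vzizd agzv zafz gxmor oeyrv kmzac hkcyq wyfb
Hunk 7: at line 6 remove [zafz] add [rjb,lle] -> 13 lines: mzzhu ijksv dqh azfv vzizd agzv rjb lle gxmor oeyrv kmzac hkcyq wyfb
Final line 13: wyfb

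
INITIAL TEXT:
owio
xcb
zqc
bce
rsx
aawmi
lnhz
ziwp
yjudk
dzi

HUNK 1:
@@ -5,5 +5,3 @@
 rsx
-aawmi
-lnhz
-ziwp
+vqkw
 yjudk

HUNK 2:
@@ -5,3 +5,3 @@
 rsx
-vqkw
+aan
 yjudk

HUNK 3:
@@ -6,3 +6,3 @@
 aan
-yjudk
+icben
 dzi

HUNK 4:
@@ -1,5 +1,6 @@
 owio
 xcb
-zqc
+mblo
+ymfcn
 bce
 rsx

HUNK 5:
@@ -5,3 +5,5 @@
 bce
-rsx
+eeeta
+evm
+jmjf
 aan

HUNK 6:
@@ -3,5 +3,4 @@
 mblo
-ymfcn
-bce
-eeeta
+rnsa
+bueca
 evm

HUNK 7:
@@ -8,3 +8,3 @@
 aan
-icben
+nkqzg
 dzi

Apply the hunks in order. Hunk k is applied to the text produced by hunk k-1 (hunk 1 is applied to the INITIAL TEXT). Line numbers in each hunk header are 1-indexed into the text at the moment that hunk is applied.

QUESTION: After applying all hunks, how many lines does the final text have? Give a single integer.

Hunk 1: at line 5 remove [aawmi,lnhz,ziwp] add [vqkw] -> 8 lines: owio xcb zqc bce rsx vqkw yjudk dzi
Hunk 2: at line 5 remove [vqkw] add [aan] -> 8 lines: owio xcb zqc bce rsx aan yjudk dzi
Hunk 3: at line 6 remove [yjudk] add [icben] -> 8 lines: owio xcb zqc bce rsx aan icben dzi
Hunk 4: at line 1 remove [zqc] add [mblo,ymfcn] -> 9 lines: owio xcb mblo ymfcn bce rsx aan icben dzi
Hunk 5: at line 5 remove [rsx] add [eeeta,evm,jmjf] -> 11 lines: owio xcb mblo ymfcn bce eeeta evm jmjf aan icben dzi
Hunk 6: at line 3 remove [ymfcn,bce,eeeta] add [rnsa,bueca] -> 10 lines: owio xcb mblo rnsa bueca evm jmjf aan icben dzi
Hunk 7: at line 8 remove [icben] add [nkqzg] -> 10 lines: owio xcb mblo rnsa bueca evm jmjf aan nkqzg dzi
Final line count: 10

Answer: 10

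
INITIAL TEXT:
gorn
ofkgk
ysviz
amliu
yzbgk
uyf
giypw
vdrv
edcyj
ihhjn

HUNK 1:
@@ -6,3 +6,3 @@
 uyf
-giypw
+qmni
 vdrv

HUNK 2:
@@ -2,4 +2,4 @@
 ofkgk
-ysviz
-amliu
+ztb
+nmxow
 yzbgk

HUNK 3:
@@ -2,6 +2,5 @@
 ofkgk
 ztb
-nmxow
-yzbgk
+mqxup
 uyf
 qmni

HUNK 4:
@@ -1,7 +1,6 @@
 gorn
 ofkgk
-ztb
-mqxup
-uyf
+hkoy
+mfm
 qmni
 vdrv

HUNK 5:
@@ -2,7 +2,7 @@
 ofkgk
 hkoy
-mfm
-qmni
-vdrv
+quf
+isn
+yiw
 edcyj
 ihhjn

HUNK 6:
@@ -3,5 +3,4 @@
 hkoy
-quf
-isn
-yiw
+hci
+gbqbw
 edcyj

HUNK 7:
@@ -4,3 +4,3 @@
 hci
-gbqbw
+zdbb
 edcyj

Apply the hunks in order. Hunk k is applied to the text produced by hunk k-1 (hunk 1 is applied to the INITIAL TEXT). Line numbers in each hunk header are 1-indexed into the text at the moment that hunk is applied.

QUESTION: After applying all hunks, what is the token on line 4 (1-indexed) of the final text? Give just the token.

Hunk 1: at line 6 remove [giypw] add [qmni] -> 10 lines: gorn ofkgk ysviz amliu yzbgk uyf qmni vdrv edcyj ihhjn
Hunk 2: at line 2 remove [ysviz,amliu] add [ztb,nmxow] -> 10 lines: gorn ofkgk ztb nmxow yzbgk uyf qmni vdrv edcyj ihhjn
Hunk 3: at line 2 remove [nmxow,yzbgk] add [mqxup] -> 9 lines: gorn ofkgk ztb mqxup uyf qmni vdrv edcyj ihhjn
Hunk 4: at line 1 remove [ztb,mqxup,uyf] add [hkoy,mfm] -> 8 lines: gorn ofkgk hkoy mfm qmni vdrv edcyj ihhjn
Hunk 5: at line 2 remove [mfm,qmni,vdrv] add [quf,isn,yiw] -> 8 lines: gorn ofkgk hkoy quf isn yiw edcyj ihhjn
Hunk 6: at line 3 remove [quf,isn,yiw] add [hci,gbqbw] -> 7 lines: gorn ofkgk hkoy hci gbqbw edcyj ihhjn
Hunk 7: at line 4 remove [gbqbw] add [zdbb] -> 7 lines: gorn ofkgk hkoy hci zdbb edcyj ihhjn
Final line 4: hci

Answer: hci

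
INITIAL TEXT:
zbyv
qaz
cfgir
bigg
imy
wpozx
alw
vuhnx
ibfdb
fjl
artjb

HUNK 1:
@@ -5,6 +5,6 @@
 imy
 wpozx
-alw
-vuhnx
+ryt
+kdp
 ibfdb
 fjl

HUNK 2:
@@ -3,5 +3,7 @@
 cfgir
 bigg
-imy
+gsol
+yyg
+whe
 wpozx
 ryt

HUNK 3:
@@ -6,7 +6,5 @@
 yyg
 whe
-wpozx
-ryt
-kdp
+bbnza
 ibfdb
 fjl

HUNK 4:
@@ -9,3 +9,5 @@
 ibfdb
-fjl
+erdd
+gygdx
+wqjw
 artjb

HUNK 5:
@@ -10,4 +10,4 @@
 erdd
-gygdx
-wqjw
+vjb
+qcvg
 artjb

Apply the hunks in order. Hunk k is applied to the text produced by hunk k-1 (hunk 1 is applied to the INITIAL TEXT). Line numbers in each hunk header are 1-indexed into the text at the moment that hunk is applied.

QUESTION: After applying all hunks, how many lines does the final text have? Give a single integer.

Answer: 13

Derivation:
Hunk 1: at line 5 remove [alw,vuhnx] add [ryt,kdp] -> 11 lines: zbyv qaz cfgir bigg imy wpozx ryt kdp ibfdb fjl artjb
Hunk 2: at line 3 remove [imy] add [gsol,yyg,whe] -> 13 lines: zbyv qaz cfgir bigg gsol yyg whe wpozx ryt kdp ibfdb fjl artjb
Hunk 3: at line 6 remove [wpozx,ryt,kdp] add [bbnza] -> 11 lines: zbyv qaz cfgir bigg gsol yyg whe bbnza ibfdb fjl artjb
Hunk 4: at line 9 remove [fjl] add [erdd,gygdx,wqjw] -> 13 lines: zbyv qaz cfgir bigg gsol yyg whe bbnza ibfdb erdd gygdx wqjw artjb
Hunk 5: at line 10 remove [gygdx,wqjw] add [vjb,qcvg] -> 13 lines: zbyv qaz cfgir bigg gsol yyg whe bbnza ibfdb erdd vjb qcvg artjb
Final line count: 13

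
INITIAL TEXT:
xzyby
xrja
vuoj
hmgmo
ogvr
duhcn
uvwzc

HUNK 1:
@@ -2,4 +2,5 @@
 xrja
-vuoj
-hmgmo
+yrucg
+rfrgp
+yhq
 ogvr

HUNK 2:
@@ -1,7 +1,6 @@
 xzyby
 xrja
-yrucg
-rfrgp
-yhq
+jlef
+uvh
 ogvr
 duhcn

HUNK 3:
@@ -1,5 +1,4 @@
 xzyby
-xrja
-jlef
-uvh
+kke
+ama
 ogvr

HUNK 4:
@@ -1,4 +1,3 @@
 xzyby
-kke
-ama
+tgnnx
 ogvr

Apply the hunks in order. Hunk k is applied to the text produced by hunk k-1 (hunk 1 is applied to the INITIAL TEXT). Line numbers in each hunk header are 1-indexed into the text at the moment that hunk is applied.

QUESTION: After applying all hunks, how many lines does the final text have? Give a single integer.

Hunk 1: at line 2 remove [vuoj,hmgmo] add [yrucg,rfrgp,yhq] -> 8 lines: xzyby xrja yrucg rfrgp yhq ogvr duhcn uvwzc
Hunk 2: at line 1 remove [yrucg,rfrgp,yhq] add [jlef,uvh] -> 7 lines: xzyby xrja jlef uvh ogvr duhcn uvwzc
Hunk 3: at line 1 remove [xrja,jlef,uvh] add [kke,ama] -> 6 lines: xzyby kke ama ogvr duhcn uvwzc
Hunk 4: at line 1 remove [kke,ama] add [tgnnx] -> 5 lines: xzyby tgnnx ogvr duhcn uvwzc
Final line count: 5

Answer: 5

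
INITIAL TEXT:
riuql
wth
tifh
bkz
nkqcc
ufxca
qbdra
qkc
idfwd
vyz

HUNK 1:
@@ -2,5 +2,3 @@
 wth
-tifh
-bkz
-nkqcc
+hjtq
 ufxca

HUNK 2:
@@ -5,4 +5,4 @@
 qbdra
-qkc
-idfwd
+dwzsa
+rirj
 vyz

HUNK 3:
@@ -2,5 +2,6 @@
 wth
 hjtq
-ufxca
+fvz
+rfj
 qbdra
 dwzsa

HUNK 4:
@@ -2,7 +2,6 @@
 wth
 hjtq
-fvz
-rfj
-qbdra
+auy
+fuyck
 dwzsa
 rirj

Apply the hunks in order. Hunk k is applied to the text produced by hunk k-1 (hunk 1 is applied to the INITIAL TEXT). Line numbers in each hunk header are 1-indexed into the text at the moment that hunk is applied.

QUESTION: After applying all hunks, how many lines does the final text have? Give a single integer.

Hunk 1: at line 2 remove [tifh,bkz,nkqcc] add [hjtq] -> 8 lines: riuql wth hjtq ufxca qbdra qkc idfwd vyz
Hunk 2: at line 5 remove [qkc,idfwd] add [dwzsa,rirj] -> 8 lines: riuql wth hjtq ufxca qbdra dwzsa rirj vyz
Hunk 3: at line 2 remove [ufxca] add [fvz,rfj] -> 9 lines: riuql wth hjtq fvz rfj qbdra dwzsa rirj vyz
Hunk 4: at line 2 remove [fvz,rfj,qbdra] add [auy,fuyck] -> 8 lines: riuql wth hjtq auy fuyck dwzsa rirj vyz
Final line count: 8

Answer: 8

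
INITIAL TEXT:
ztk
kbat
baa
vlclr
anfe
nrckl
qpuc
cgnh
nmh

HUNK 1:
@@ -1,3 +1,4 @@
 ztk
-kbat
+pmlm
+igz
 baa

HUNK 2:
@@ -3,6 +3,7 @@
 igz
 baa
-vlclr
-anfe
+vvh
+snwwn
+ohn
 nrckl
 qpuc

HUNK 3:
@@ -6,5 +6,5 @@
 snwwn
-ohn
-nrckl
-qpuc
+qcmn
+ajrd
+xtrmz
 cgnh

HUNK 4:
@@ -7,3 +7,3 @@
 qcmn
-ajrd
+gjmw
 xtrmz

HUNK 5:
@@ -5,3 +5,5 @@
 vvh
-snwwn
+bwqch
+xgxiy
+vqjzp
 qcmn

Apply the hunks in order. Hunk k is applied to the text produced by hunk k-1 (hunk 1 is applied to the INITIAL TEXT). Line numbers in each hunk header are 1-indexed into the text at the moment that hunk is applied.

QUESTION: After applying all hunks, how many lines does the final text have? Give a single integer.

Hunk 1: at line 1 remove [kbat] add [pmlm,igz] -> 10 lines: ztk pmlm igz baa vlclr anfe nrckl qpuc cgnh nmh
Hunk 2: at line 3 remove [vlclr,anfe] add [vvh,snwwn,ohn] -> 11 lines: ztk pmlm igz baa vvh snwwn ohn nrckl qpuc cgnh nmh
Hunk 3: at line 6 remove [ohn,nrckl,qpuc] add [qcmn,ajrd,xtrmz] -> 11 lines: ztk pmlm igz baa vvh snwwn qcmn ajrd xtrmz cgnh nmh
Hunk 4: at line 7 remove [ajrd] add [gjmw] -> 11 lines: ztk pmlm igz baa vvh snwwn qcmn gjmw xtrmz cgnh nmh
Hunk 5: at line 5 remove [snwwn] add [bwqch,xgxiy,vqjzp] -> 13 lines: ztk pmlm igz baa vvh bwqch xgxiy vqjzp qcmn gjmw xtrmz cgnh nmh
Final line count: 13

Answer: 13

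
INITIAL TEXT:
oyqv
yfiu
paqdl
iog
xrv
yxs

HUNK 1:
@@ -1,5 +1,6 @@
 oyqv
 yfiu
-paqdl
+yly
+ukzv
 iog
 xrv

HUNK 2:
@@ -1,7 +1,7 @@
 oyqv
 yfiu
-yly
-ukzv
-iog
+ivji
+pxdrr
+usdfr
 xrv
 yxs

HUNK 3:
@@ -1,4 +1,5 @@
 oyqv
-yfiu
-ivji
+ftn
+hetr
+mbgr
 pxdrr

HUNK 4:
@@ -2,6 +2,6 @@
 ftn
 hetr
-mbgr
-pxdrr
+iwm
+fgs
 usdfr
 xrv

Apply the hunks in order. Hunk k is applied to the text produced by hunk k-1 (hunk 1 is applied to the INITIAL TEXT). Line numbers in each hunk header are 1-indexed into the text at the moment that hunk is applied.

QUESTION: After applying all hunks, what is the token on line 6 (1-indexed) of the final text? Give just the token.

Hunk 1: at line 1 remove [paqdl] add [yly,ukzv] -> 7 lines: oyqv yfiu yly ukzv iog xrv yxs
Hunk 2: at line 1 remove [yly,ukzv,iog] add [ivji,pxdrr,usdfr] -> 7 lines: oyqv yfiu ivji pxdrr usdfr xrv yxs
Hunk 3: at line 1 remove [yfiu,ivji] add [ftn,hetr,mbgr] -> 8 lines: oyqv ftn hetr mbgr pxdrr usdfr xrv yxs
Hunk 4: at line 2 remove [mbgr,pxdrr] add [iwm,fgs] -> 8 lines: oyqv ftn hetr iwm fgs usdfr xrv yxs
Final line 6: usdfr

Answer: usdfr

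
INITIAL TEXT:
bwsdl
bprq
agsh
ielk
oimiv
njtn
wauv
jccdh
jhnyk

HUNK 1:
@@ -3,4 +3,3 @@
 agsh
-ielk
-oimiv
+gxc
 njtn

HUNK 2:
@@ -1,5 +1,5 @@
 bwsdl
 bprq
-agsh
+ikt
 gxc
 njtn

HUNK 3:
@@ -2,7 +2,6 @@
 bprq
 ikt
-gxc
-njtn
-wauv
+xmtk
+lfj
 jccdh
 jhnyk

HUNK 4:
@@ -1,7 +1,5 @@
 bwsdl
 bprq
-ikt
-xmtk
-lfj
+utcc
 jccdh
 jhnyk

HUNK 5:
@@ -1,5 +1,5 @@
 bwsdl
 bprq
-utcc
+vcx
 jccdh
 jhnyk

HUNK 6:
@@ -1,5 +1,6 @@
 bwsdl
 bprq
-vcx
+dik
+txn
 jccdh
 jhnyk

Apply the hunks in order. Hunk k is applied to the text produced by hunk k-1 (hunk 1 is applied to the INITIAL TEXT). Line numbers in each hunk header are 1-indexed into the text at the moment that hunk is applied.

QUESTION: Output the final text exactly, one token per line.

Answer: bwsdl
bprq
dik
txn
jccdh
jhnyk

Derivation:
Hunk 1: at line 3 remove [ielk,oimiv] add [gxc] -> 8 lines: bwsdl bprq agsh gxc njtn wauv jccdh jhnyk
Hunk 2: at line 1 remove [agsh] add [ikt] -> 8 lines: bwsdl bprq ikt gxc njtn wauv jccdh jhnyk
Hunk 3: at line 2 remove [gxc,njtn,wauv] add [xmtk,lfj] -> 7 lines: bwsdl bprq ikt xmtk lfj jccdh jhnyk
Hunk 4: at line 1 remove [ikt,xmtk,lfj] add [utcc] -> 5 lines: bwsdl bprq utcc jccdh jhnyk
Hunk 5: at line 1 remove [utcc] add [vcx] -> 5 lines: bwsdl bprq vcx jccdh jhnyk
Hunk 6: at line 1 remove [vcx] add [dik,txn] -> 6 lines: bwsdl bprq dik txn jccdh jhnyk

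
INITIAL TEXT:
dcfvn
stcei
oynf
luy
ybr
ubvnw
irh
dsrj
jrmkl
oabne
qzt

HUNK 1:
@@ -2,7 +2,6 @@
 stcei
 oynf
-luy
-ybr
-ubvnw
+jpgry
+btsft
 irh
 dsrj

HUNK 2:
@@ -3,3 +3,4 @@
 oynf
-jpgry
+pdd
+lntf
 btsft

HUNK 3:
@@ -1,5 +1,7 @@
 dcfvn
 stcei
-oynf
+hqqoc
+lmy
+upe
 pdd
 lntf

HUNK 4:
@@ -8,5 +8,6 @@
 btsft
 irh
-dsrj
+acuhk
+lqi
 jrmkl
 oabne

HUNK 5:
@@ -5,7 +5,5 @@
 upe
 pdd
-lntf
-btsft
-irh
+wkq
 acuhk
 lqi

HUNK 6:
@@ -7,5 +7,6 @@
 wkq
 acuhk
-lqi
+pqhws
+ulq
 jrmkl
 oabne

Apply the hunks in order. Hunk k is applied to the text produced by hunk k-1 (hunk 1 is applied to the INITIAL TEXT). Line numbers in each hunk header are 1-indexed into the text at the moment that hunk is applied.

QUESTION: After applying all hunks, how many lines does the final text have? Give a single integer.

Answer: 13

Derivation:
Hunk 1: at line 2 remove [luy,ybr,ubvnw] add [jpgry,btsft] -> 10 lines: dcfvn stcei oynf jpgry btsft irh dsrj jrmkl oabne qzt
Hunk 2: at line 3 remove [jpgry] add [pdd,lntf] -> 11 lines: dcfvn stcei oynf pdd lntf btsft irh dsrj jrmkl oabne qzt
Hunk 3: at line 1 remove [oynf] add [hqqoc,lmy,upe] -> 13 lines: dcfvn stcei hqqoc lmy upe pdd lntf btsft irh dsrj jrmkl oabne qzt
Hunk 4: at line 8 remove [dsrj] add [acuhk,lqi] -> 14 lines: dcfvn stcei hqqoc lmy upe pdd lntf btsft irh acuhk lqi jrmkl oabne qzt
Hunk 5: at line 5 remove [lntf,btsft,irh] add [wkq] -> 12 lines: dcfvn stcei hqqoc lmy upe pdd wkq acuhk lqi jrmkl oabne qzt
Hunk 6: at line 7 remove [lqi] add [pqhws,ulq] -> 13 lines: dcfvn stcei hqqoc lmy upe pdd wkq acuhk pqhws ulq jrmkl oabne qzt
Final line count: 13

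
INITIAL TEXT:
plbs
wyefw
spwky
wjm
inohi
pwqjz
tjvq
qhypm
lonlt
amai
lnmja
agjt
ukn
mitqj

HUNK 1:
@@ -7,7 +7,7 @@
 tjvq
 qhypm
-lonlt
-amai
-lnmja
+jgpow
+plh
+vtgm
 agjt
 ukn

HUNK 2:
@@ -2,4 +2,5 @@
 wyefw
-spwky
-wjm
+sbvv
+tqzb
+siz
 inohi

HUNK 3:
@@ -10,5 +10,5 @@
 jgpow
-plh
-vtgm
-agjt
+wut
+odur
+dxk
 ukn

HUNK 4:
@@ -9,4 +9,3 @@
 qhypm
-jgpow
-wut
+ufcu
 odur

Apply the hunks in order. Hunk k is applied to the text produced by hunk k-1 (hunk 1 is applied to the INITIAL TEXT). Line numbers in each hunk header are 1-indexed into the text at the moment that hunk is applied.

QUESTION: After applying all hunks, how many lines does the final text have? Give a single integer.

Answer: 14

Derivation:
Hunk 1: at line 7 remove [lonlt,amai,lnmja] add [jgpow,plh,vtgm] -> 14 lines: plbs wyefw spwky wjm inohi pwqjz tjvq qhypm jgpow plh vtgm agjt ukn mitqj
Hunk 2: at line 2 remove [spwky,wjm] add [sbvv,tqzb,siz] -> 15 lines: plbs wyefw sbvv tqzb siz inohi pwqjz tjvq qhypm jgpow plh vtgm agjt ukn mitqj
Hunk 3: at line 10 remove [plh,vtgm,agjt] add [wut,odur,dxk] -> 15 lines: plbs wyefw sbvv tqzb siz inohi pwqjz tjvq qhypm jgpow wut odur dxk ukn mitqj
Hunk 4: at line 9 remove [jgpow,wut] add [ufcu] -> 14 lines: plbs wyefw sbvv tqzb siz inohi pwqjz tjvq qhypm ufcu odur dxk ukn mitqj
Final line count: 14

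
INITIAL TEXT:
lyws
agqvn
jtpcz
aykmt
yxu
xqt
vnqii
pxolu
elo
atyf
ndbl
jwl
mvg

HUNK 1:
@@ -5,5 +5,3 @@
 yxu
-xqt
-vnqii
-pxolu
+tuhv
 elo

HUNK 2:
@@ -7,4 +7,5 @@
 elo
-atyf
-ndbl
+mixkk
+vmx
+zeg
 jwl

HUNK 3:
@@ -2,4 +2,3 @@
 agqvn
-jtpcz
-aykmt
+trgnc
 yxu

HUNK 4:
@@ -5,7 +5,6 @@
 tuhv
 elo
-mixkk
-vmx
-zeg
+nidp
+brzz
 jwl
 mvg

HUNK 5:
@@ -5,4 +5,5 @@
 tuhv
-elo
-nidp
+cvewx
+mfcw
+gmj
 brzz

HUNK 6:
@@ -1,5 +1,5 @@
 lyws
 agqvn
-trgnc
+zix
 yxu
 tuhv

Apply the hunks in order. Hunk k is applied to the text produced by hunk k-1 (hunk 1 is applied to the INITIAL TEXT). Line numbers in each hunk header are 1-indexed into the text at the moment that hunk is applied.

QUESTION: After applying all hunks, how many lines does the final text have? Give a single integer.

Answer: 11

Derivation:
Hunk 1: at line 5 remove [xqt,vnqii,pxolu] add [tuhv] -> 11 lines: lyws agqvn jtpcz aykmt yxu tuhv elo atyf ndbl jwl mvg
Hunk 2: at line 7 remove [atyf,ndbl] add [mixkk,vmx,zeg] -> 12 lines: lyws agqvn jtpcz aykmt yxu tuhv elo mixkk vmx zeg jwl mvg
Hunk 3: at line 2 remove [jtpcz,aykmt] add [trgnc] -> 11 lines: lyws agqvn trgnc yxu tuhv elo mixkk vmx zeg jwl mvg
Hunk 4: at line 5 remove [mixkk,vmx,zeg] add [nidp,brzz] -> 10 lines: lyws agqvn trgnc yxu tuhv elo nidp brzz jwl mvg
Hunk 5: at line 5 remove [elo,nidp] add [cvewx,mfcw,gmj] -> 11 lines: lyws agqvn trgnc yxu tuhv cvewx mfcw gmj brzz jwl mvg
Hunk 6: at line 1 remove [trgnc] add [zix] -> 11 lines: lyws agqvn zix yxu tuhv cvewx mfcw gmj brzz jwl mvg
Final line count: 11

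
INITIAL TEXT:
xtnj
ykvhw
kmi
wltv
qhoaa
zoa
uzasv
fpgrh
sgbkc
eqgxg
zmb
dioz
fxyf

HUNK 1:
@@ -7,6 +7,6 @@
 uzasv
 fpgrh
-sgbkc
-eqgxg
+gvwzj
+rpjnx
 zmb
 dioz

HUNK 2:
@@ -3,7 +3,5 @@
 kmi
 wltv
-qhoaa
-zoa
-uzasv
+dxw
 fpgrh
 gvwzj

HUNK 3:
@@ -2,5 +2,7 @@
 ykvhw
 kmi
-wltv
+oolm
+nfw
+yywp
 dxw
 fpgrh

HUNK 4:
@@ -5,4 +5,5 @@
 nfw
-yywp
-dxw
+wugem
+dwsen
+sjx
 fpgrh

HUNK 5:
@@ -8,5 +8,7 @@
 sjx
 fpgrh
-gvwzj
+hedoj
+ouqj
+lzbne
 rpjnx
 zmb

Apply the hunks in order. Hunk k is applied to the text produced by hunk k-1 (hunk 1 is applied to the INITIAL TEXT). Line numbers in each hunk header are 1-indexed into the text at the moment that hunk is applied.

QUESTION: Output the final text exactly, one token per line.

Answer: xtnj
ykvhw
kmi
oolm
nfw
wugem
dwsen
sjx
fpgrh
hedoj
ouqj
lzbne
rpjnx
zmb
dioz
fxyf

Derivation:
Hunk 1: at line 7 remove [sgbkc,eqgxg] add [gvwzj,rpjnx] -> 13 lines: xtnj ykvhw kmi wltv qhoaa zoa uzasv fpgrh gvwzj rpjnx zmb dioz fxyf
Hunk 2: at line 3 remove [qhoaa,zoa,uzasv] add [dxw] -> 11 lines: xtnj ykvhw kmi wltv dxw fpgrh gvwzj rpjnx zmb dioz fxyf
Hunk 3: at line 2 remove [wltv] add [oolm,nfw,yywp] -> 13 lines: xtnj ykvhw kmi oolm nfw yywp dxw fpgrh gvwzj rpjnx zmb dioz fxyf
Hunk 4: at line 5 remove [yywp,dxw] add [wugem,dwsen,sjx] -> 14 lines: xtnj ykvhw kmi oolm nfw wugem dwsen sjx fpgrh gvwzj rpjnx zmb dioz fxyf
Hunk 5: at line 8 remove [gvwzj] add [hedoj,ouqj,lzbne] -> 16 lines: xtnj ykvhw kmi oolm nfw wugem dwsen sjx fpgrh hedoj ouqj lzbne rpjnx zmb dioz fxyf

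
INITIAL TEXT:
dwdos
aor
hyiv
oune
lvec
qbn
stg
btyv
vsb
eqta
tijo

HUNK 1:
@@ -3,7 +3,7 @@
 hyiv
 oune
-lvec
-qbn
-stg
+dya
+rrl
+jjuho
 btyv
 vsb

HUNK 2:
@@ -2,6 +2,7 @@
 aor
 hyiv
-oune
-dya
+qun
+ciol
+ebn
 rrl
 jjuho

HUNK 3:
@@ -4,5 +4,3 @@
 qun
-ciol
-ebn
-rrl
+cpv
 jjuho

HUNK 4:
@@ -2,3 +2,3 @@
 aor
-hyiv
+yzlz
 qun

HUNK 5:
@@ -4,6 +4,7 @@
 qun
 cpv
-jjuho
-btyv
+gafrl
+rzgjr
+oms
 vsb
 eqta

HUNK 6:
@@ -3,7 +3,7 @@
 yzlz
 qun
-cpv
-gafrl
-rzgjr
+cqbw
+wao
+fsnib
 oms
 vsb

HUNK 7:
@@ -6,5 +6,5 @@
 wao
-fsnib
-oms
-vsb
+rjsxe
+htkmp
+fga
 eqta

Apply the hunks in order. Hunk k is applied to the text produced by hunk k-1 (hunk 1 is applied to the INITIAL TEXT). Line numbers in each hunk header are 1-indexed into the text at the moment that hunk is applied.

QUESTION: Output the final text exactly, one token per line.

Answer: dwdos
aor
yzlz
qun
cqbw
wao
rjsxe
htkmp
fga
eqta
tijo

Derivation:
Hunk 1: at line 3 remove [lvec,qbn,stg] add [dya,rrl,jjuho] -> 11 lines: dwdos aor hyiv oune dya rrl jjuho btyv vsb eqta tijo
Hunk 2: at line 2 remove [oune,dya] add [qun,ciol,ebn] -> 12 lines: dwdos aor hyiv qun ciol ebn rrl jjuho btyv vsb eqta tijo
Hunk 3: at line 4 remove [ciol,ebn,rrl] add [cpv] -> 10 lines: dwdos aor hyiv qun cpv jjuho btyv vsb eqta tijo
Hunk 4: at line 2 remove [hyiv] add [yzlz] -> 10 lines: dwdos aor yzlz qun cpv jjuho btyv vsb eqta tijo
Hunk 5: at line 4 remove [jjuho,btyv] add [gafrl,rzgjr,oms] -> 11 lines: dwdos aor yzlz qun cpv gafrl rzgjr oms vsb eqta tijo
Hunk 6: at line 3 remove [cpv,gafrl,rzgjr] add [cqbw,wao,fsnib] -> 11 lines: dwdos aor yzlz qun cqbw wao fsnib oms vsb eqta tijo
Hunk 7: at line 6 remove [fsnib,oms,vsb] add [rjsxe,htkmp,fga] -> 11 lines: dwdos aor yzlz qun cqbw wao rjsxe htkmp fga eqta tijo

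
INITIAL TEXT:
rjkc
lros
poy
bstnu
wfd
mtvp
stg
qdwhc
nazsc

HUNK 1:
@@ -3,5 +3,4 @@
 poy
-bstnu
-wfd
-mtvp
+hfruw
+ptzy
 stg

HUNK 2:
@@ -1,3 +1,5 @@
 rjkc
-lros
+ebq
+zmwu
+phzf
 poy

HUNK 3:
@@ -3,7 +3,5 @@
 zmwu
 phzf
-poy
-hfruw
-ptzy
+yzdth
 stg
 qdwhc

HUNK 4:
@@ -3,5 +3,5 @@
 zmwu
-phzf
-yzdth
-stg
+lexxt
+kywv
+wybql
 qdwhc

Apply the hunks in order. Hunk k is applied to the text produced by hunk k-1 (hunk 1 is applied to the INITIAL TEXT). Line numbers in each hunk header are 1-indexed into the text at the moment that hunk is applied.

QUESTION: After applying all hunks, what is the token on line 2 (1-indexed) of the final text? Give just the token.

Hunk 1: at line 3 remove [bstnu,wfd,mtvp] add [hfruw,ptzy] -> 8 lines: rjkc lros poy hfruw ptzy stg qdwhc nazsc
Hunk 2: at line 1 remove [lros] add [ebq,zmwu,phzf] -> 10 lines: rjkc ebq zmwu phzf poy hfruw ptzy stg qdwhc nazsc
Hunk 3: at line 3 remove [poy,hfruw,ptzy] add [yzdth] -> 8 lines: rjkc ebq zmwu phzf yzdth stg qdwhc nazsc
Hunk 4: at line 3 remove [phzf,yzdth,stg] add [lexxt,kywv,wybql] -> 8 lines: rjkc ebq zmwu lexxt kywv wybql qdwhc nazsc
Final line 2: ebq

Answer: ebq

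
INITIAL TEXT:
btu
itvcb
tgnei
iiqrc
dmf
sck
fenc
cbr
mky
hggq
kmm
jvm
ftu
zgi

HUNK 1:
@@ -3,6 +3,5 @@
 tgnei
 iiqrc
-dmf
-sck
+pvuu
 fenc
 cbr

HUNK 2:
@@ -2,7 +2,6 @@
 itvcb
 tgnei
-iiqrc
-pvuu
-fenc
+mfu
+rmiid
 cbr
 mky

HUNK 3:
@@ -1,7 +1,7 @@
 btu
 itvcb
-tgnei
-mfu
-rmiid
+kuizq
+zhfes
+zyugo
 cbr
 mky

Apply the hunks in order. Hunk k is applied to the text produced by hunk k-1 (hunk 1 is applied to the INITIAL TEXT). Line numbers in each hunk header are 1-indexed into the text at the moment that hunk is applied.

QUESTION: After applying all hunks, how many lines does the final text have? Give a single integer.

Answer: 12

Derivation:
Hunk 1: at line 3 remove [dmf,sck] add [pvuu] -> 13 lines: btu itvcb tgnei iiqrc pvuu fenc cbr mky hggq kmm jvm ftu zgi
Hunk 2: at line 2 remove [iiqrc,pvuu,fenc] add [mfu,rmiid] -> 12 lines: btu itvcb tgnei mfu rmiid cbr mky hggq kmm jvm ftu zgi
Hunk 3: at line 1 remove [tgnei,mfu,rmiid] add [kuizq,zhfes,zyugo] -> 12 lines: btu itvcb kuizq zhfes zyugo cbr mky hggq kmm jvm ftu zgi
Final line count: 12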